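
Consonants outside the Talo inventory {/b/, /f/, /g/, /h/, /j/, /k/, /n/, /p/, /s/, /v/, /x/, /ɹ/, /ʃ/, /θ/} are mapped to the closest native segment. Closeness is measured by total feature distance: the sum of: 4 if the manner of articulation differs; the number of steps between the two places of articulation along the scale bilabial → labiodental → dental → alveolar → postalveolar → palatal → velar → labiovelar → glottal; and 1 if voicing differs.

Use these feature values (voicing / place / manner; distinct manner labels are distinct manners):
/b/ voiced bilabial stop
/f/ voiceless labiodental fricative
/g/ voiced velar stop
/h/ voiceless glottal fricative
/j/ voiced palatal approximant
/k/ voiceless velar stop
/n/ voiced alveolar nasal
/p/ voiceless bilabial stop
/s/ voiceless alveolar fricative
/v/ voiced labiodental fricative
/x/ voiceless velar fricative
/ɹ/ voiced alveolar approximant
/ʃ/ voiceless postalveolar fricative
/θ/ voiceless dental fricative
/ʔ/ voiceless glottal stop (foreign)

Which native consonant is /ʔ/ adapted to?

/k/ is closest: same manner (stop), place distance 2 (glottal→velar), same voicing; total 2. Next closest is /g/ at distance 3.

k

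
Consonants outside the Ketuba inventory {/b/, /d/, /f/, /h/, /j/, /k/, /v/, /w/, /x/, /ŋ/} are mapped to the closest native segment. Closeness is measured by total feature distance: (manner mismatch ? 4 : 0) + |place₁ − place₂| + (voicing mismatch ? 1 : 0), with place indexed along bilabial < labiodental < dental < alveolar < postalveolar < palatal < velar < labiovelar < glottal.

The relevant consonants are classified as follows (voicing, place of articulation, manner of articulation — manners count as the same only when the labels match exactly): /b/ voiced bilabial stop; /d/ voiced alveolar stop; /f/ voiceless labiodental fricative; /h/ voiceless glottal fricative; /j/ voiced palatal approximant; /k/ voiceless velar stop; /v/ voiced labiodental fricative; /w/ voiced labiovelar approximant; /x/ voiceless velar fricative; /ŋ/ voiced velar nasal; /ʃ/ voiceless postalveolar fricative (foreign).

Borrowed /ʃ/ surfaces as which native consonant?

/x/ is closest: same manner (fricative), place distance 2 (postalveolar→velar), same voicing; total 2. Next closest is /f/ at distance 3.

x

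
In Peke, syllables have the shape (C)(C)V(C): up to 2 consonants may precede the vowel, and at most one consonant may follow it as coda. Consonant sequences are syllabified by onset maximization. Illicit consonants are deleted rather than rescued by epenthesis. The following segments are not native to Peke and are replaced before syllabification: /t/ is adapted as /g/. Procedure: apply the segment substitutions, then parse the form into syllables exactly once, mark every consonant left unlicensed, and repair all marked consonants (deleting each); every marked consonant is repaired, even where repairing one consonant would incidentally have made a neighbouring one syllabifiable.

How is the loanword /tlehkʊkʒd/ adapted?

Substitution: /t/ → /g/, giving /glehkʊkʒd/.
The consonants /ʒ/, /d/ cannot be parsed into a legal (C)(C)V(C) syllable (at most one coda consonant is licensed; onsets may contain at most 2 consonants).
Deletion applies to /ʒ/, /d/.

glehkʊk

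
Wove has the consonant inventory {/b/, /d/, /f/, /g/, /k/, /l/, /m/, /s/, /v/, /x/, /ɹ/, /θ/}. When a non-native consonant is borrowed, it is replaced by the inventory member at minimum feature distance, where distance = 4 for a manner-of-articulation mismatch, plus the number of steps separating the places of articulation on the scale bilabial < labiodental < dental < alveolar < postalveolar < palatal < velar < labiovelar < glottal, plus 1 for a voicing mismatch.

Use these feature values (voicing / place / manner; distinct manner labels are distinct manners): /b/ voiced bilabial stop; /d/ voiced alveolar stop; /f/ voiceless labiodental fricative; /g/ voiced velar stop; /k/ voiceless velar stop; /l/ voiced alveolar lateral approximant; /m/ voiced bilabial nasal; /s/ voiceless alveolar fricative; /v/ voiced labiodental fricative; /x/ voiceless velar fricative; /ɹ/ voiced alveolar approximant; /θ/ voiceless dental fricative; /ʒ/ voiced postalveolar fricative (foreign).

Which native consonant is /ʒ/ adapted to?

s

/s/ is closest: same manner (fricative), place distance 1 (postalveolar→alveolar), voicing differs (+1); total 2. Next closest is /v/ at distance 3.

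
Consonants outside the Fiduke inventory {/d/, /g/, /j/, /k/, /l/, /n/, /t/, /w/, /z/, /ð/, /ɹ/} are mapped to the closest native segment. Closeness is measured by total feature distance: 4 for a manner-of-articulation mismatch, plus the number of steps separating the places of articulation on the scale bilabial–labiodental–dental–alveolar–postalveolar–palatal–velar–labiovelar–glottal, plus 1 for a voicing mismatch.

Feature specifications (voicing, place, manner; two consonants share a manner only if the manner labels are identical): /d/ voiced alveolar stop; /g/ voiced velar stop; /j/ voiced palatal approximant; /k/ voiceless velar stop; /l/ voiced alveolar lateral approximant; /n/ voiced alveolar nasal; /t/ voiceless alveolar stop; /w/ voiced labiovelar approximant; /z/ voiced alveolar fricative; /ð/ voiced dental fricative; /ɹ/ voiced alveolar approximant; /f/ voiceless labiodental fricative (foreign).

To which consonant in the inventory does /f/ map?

ð

/ð/ is closest: same manner (fricative), place distance 1 (labiodental→dental), voicing differs (+1); total 2. Next closest is /z/ at distance 3.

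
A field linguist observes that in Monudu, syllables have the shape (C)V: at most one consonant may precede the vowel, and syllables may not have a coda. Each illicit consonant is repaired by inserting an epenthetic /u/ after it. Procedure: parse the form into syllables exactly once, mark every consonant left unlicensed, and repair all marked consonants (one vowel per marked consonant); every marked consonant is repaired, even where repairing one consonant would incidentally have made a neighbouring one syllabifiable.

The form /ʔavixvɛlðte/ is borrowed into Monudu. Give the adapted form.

Under (C)V, the unsyllabifiable consonants are /x/, /l/, /ð/ (no codas are permitted; onsets are limited to one consonant).
Inserting the epenthetic vowel yields /x/ → /xu/, /l/ → /lu/, /ð/ → /ðu/.

ʔavixuvɛluðute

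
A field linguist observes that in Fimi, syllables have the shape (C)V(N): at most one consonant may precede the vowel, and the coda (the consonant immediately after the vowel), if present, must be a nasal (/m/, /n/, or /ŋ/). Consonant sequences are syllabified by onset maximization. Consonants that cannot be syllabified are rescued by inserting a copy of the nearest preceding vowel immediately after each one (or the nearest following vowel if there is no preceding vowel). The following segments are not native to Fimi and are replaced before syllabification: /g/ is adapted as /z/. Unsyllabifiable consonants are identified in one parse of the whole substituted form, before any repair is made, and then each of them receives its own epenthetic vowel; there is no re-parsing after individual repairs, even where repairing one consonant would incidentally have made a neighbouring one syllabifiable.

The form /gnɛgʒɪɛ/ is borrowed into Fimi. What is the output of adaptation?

Substitution: /g/ → /z/, giving /znɛzʒɪɛ/.
The consonants /z/, /z/ cannot be parsed into a legal (C)V(N) syllable (only a nasal (/m/, /n/, or /ŋ/) is licensed in coda position; onsets are limited to one consonant).
Each unlicensed consonant becomes the onset of a new syllable: /z/ → /zɛ/, /z/ → /zɛ/.

zɛnɛzɛʒɪɛ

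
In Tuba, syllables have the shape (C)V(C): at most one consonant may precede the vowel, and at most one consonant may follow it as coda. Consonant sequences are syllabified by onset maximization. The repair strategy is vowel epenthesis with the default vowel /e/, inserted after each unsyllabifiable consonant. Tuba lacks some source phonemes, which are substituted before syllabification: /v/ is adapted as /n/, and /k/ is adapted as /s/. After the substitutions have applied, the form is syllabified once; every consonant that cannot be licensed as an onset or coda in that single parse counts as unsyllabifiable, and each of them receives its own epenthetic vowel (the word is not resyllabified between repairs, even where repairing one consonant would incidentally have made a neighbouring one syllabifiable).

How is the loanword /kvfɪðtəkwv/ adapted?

senefɪðtəswene

Substitution: /k/ → /s/, /v/ → /n/, giving /snfɪðtəswn/.
The consonants /s/, /n/, /w/, /n/ cannot be parsed into a legal (C)V(C) syllable (at most one coda consonant is licensed; onsets are limited to one consonant).
Inserting the epenthetic vowel yields /s/ → /se/, /n/ → /ne/, /w/ → /we/, /n/ → /ne/.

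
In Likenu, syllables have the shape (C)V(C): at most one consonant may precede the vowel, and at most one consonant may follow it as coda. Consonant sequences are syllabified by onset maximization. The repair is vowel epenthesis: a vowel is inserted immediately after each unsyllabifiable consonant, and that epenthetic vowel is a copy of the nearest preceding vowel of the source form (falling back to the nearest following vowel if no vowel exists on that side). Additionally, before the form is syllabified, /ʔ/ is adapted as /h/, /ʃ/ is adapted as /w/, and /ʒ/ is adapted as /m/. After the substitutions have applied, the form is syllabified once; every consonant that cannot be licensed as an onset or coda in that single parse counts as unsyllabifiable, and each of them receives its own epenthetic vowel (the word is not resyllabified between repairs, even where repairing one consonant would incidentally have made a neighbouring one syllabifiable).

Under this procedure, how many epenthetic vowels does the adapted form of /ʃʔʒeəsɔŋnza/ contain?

After substitution the input is /whmeəsɔŋnza/.
The unsyllabifiable consonants are /w/, /h/, /n/; each receives one epenthetic vowel.

3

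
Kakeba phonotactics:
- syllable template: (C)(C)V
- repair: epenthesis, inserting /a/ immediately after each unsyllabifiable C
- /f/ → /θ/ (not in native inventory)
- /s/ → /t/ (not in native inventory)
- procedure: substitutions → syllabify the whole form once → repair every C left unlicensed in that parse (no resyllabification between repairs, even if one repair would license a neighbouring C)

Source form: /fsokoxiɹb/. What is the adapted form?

Substitution: /f/ → /θ/, /s/ → /t/, giving /θtokoxiɹb/.
Under (C)(C)V, the unsyllabifiable consonants are /ɹ/, /b/ (no codas are permitted; onsets may contain at most 2 consonants).
Inserting the epenthetic vowel yields /ɹ/ → /ɹa/, /b/ → /ba/.

θtokoxiɹaba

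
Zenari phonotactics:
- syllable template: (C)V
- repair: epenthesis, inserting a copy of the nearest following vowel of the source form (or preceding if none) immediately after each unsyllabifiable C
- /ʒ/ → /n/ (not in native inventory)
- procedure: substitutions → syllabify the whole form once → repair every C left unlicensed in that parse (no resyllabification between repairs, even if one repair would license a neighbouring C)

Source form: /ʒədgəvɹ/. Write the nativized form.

nədəgəvəɹə

Substitution: /ʒ/ → /n/, giving /nədgəvɹ/.
Syllabifying with onset maximization leaves /d/, /v/, /ɹ/ stranded (no codas are permitted; onsets are limited to one consonant).
Each unlicensed consonant becomes the onset of a new syllable: /d/ → /də/, /v/ → /və/, /ɹ/ → /ɹə/.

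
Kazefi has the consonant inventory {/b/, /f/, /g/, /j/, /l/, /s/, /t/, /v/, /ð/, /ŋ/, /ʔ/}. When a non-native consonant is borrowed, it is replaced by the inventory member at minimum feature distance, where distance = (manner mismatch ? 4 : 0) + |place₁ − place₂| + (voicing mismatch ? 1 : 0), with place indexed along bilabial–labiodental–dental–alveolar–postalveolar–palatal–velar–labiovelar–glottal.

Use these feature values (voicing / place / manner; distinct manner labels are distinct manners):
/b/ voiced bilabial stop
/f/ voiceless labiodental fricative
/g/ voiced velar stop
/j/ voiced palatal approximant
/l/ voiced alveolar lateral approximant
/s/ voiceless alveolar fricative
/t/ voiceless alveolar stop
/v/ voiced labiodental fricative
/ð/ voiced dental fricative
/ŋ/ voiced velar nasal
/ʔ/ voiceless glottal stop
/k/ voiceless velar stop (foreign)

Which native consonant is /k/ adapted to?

g

/g/ is closest: same manner (stop), place distance 0 (velar→velar), voicing differs (+1); total 1. Next closest is /ʔ/ at distance 2.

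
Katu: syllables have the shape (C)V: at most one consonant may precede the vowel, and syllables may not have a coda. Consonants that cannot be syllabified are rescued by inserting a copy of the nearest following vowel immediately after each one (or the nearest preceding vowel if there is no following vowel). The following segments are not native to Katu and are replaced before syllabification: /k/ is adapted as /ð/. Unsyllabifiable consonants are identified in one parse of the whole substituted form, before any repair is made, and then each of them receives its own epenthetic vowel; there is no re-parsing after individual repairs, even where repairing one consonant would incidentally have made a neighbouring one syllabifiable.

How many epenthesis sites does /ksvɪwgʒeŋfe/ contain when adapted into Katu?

5

After substitution the input is /ðsvɪwgʒeŋfe/.
The unsyllabifiable consonants are /ð/, /s/, /w/, /g/, /ŋ/; each receives one epenthetic vowel.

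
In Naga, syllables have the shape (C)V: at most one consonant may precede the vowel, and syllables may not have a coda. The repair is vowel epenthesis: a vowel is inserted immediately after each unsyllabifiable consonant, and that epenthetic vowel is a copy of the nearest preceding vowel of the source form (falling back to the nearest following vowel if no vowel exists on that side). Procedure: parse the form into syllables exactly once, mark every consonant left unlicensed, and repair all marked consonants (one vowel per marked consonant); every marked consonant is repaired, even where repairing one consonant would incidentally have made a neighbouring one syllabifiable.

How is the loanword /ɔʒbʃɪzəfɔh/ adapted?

ɔʒɔbɔʃɪzəfɔhɔ

The consonants /ʒ/, /b/, /h/ cannot be parsed into a legal (C)V syllable (no codas are permitted; onsets are limited to one consonant).
Inserting the epenthetic vowel yields /ʒ/ → /ʒɔ/, /b/ → /bɔ/, /h/ → /hɔ/.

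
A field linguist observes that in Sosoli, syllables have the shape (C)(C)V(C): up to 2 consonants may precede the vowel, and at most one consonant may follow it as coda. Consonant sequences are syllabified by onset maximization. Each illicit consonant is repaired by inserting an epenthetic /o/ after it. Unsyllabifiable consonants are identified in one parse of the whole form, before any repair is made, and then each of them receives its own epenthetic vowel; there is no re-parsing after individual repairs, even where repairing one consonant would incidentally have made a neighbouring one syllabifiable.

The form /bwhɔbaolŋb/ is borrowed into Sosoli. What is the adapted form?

bowhɔbaolŋobo

Under (C)(C)V(C), the unsyllabifiable consonants are /b/, /ŋ/, /b/ (at most one coda consonant is licensed; onsets may contain at most 2 consonants).
Epenthesis after each stranded consonant: /b/ → /bo/, /ŋ/ → /ŋo/, /b/ → /bo/.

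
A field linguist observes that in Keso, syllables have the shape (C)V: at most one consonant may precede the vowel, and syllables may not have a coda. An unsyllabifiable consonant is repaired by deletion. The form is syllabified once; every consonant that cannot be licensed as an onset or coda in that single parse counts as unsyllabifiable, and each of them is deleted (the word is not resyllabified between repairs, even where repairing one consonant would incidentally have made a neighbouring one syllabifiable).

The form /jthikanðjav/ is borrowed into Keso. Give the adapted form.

hikaja

The consonants /j/, /t/, /n/, /ð/, /v/ cannot be parsed into a legal (C)V syllable (no codas are permitted; onsets are limited to one consonant).
Each unlicensed consonant is deleted: /j/, /t/, /n/, /ð/, /v/.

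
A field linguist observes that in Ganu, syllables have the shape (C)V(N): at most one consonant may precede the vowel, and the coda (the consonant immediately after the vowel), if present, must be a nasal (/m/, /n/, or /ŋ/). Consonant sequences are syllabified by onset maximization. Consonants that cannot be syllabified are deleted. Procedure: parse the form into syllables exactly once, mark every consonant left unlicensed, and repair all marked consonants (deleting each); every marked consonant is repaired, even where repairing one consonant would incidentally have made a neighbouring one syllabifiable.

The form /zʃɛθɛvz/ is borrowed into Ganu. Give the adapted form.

ʃɛθɛ

Syllabifying with onset maximization leaves /z/, /v/, /z/ stranded (only a nasal (/m/, /n/, or /ŋ/) is licensed in coda position; onsets are limited to one consonant).
Deleting the stranded consonants removes /z/, /v/, /z/.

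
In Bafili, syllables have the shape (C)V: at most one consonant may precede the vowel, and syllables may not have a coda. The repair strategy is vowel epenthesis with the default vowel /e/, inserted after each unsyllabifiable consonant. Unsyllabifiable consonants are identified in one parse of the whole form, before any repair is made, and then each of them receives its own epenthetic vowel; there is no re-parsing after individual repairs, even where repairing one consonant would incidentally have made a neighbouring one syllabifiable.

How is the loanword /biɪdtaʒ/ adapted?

biɪdetaʒe

Syllabifying with onset maximization leaves /d/, /ʒ/ stranded (no codas are permitted; onsets are limited to one consonant).
Epenthesis after each stranded consonant: /d/ → /de/, /ʒ/ → /ʒe/.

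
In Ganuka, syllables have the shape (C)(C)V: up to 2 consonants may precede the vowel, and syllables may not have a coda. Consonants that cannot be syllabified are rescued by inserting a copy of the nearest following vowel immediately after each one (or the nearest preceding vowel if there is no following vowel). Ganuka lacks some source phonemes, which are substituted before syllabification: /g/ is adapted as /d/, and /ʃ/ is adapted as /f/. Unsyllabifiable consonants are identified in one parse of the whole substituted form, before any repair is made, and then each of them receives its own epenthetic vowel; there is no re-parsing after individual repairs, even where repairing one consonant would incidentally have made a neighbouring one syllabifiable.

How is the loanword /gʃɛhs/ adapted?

dfɛhɛsɛ

Substitution: /g/ → /d/, /ʃ/ → /f/, giving /dfɛhs/.
Under (C)(C)V, the unsyllabifiable consonants are /h/, /s/ (no codas are permitted; onsets may contain at most 2 consonants).
Inserting the epenthetic vowel yields /h/ → /hɛ/, /s/ → /sɛ/.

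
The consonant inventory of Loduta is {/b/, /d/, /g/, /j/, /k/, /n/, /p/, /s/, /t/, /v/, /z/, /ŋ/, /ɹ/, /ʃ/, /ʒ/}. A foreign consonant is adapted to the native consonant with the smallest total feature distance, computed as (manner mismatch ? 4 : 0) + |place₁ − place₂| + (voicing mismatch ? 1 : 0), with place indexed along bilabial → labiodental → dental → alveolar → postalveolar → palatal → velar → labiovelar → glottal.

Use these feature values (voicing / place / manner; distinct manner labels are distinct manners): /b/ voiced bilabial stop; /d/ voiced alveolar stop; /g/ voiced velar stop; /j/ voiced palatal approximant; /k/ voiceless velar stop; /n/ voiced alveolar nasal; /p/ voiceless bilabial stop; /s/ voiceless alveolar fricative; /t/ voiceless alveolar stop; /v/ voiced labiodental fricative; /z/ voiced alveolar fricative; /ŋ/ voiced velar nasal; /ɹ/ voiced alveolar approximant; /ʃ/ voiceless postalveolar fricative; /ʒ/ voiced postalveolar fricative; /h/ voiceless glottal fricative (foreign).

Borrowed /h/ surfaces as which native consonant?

ʃ

/ʃ/ is closest: same manner (fricative), place distance 4 (glottal→postalveolar), same voicing; total 4. Next closest is /s/ at distance 5.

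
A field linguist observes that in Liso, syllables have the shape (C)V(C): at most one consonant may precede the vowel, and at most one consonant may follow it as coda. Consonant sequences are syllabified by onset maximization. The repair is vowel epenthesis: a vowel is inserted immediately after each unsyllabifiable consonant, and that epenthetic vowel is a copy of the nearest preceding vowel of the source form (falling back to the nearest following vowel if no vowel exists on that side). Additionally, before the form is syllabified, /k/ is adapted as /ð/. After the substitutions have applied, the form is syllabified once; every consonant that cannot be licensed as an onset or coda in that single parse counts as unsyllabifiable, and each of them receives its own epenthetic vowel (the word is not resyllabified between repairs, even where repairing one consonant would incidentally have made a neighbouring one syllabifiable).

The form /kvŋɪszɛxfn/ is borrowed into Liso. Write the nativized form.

ðɪvɪŋɪszɛxfɛnɛ

Substitution: /k/ → /ð/, giving /ðvŋɪszɛxfn/.
Syllabifying with onset maximization leaves /ð/, /v/, /f/, /n/ stranded (at most one coda consonant is licensed; onsets are limited to one consonant).
Inserting the epenthetic vowel yields /ð/ → /ðɪ/, /v/ → /vɪ/, /f/ → /fɛ/, /n/ → /nɛ/.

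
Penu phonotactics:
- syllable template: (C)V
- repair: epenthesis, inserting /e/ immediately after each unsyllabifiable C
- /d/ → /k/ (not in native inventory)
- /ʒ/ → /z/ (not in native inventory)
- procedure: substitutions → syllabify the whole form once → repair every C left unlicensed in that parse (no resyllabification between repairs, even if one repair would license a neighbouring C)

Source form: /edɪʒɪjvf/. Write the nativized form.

ekɪzɪjevefe

Substitution: /d/ → /k/, /ʒ/ → /z/, giving /ekɪzɪjvf/.
Under (C)V, the unsyllabifiable consonants are /j/, /v/, /f/ (no codas are permitted; onsets are limited to one consonant).
Inserting the epenthetic vowel yields /j/ → /je/, /v/ → /ve/, /f/ → /fe/.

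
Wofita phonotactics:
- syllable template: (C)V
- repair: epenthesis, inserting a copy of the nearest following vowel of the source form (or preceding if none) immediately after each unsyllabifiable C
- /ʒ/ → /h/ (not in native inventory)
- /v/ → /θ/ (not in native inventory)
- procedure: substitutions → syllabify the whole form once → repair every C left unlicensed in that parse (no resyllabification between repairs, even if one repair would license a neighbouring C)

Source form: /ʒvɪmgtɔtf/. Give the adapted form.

hɪθɪmɔgɔtɔtɔfɔ

Substitution: /ʒ/ → /h/, /v/ → /θ/, giving /hθɪmgtɔtf/.
Under (C)V, the unsyllabifiable consonants are /h/, /m/, /g/, /t/, /f/ (no codas are permitted; onsets are limited to one consonant).
Each unlicensed consonant becomes the onset of a new syllable: /h/ → /hɪ/, /m/ → /mɔ/, /g/ → /gɔ/, /t/ → /tɔ/, /f/ → /fɔ/.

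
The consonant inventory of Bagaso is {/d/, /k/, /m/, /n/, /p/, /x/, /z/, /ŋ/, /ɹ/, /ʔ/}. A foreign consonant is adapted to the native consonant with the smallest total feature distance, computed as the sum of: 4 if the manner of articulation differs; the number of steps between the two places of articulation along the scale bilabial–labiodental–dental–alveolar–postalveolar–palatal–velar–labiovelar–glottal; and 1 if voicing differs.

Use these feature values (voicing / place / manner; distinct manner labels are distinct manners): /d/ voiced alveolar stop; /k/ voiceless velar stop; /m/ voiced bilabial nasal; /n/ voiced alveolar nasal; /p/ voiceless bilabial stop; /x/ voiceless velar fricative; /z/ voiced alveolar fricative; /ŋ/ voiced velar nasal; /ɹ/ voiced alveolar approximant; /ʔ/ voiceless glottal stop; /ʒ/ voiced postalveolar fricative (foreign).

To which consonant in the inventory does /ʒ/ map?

z

/z/ is closest: same manner (fricative), place distance 1 (postalveolar→alveolar), same voicing; total 1. Next closest is /x/ at distance 3.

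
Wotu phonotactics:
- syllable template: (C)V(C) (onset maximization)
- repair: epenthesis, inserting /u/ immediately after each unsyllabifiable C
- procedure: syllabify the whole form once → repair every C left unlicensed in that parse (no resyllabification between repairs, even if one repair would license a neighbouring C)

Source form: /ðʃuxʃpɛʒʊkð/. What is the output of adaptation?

ðuʃuxʃupɛʒʊkðu

The consonants /ð/, /ʃ/, /ð/ cannot be parsed into a legal (C)V(C) syllable (at most one coda consonant is licensed; onsets are limited to one consonant).
Epenthesis after each stranded consonant: /ð/ → /ðu/, /ʃ/ → /ʃu/, /ð/ → /ðu/.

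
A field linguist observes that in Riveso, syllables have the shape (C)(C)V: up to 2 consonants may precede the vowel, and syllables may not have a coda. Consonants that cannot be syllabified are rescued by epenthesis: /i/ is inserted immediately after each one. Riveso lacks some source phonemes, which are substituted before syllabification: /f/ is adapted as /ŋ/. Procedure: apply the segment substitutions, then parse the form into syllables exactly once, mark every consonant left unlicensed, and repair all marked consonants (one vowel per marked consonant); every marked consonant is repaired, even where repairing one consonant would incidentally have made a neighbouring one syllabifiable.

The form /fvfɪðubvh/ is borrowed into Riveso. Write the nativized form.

Substitution: /f/ → /ŋ/, giving /ŋvŋɪðubvh/.
Under (C)(C)V, the unsyllabifiable consonants are /ŋ/, /b/, /v/, /h/ (no codas are permitted; onsets may contain at most 2 consonants).
Inserting the epenthetic vowel yields /ŋ/ → /ŋi/, /b/ → /bi/, /v/ → /vi/, /h/ → /hi/.

ŋivŋɪðubivihi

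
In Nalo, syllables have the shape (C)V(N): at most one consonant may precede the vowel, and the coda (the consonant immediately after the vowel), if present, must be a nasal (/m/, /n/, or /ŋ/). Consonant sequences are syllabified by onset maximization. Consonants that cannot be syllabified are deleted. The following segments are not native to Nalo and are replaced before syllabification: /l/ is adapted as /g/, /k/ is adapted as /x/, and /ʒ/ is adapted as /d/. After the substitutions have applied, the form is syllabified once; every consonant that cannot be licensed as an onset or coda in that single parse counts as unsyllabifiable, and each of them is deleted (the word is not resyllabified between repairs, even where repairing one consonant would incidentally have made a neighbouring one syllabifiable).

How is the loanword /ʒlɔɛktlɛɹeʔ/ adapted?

gɔɛgɛɹe

Substitution: /ʒ/ → /d/, /l/ → /g/, /k/ → /x/, giving /dgɔɛxtgɛɹeʔ/.
Syllabifying with onset maximization leaves /d/, /x/, /t/, /ʔ/ stranded (only a nasal (/m/, /n/, or /ŋ/) is licensed in coda position; onsets are limited to one consonant).
Deletion applies to /d/, /x/, /t/, /ʔ/.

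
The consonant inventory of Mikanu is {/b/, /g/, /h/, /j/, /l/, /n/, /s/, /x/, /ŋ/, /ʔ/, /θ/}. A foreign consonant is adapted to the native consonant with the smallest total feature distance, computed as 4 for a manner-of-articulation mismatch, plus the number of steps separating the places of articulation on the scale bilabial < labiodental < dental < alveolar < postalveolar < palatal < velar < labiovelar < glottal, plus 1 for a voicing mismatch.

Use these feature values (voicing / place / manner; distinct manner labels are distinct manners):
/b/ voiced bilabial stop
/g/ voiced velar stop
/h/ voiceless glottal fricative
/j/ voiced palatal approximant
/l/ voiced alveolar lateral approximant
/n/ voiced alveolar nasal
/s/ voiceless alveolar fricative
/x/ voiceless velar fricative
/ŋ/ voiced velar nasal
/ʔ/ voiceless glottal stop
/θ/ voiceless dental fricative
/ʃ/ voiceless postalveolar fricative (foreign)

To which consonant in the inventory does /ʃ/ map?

s

/s/ is closest: same manner (fricative), place distance 1 (postalveolar→alveolar), same voicing; total 1. Next closest is /x/ at distance 2.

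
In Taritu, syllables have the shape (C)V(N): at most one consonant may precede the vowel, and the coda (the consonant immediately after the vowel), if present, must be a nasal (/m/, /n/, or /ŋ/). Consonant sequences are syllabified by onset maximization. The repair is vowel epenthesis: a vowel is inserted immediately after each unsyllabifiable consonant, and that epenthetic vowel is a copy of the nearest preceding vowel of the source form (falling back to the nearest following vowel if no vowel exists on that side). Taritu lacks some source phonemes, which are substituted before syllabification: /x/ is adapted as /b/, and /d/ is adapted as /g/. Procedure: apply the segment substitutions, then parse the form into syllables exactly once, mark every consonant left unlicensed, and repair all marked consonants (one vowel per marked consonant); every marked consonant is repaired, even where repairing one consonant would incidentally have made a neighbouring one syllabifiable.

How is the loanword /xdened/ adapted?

Substitution: /x/ → /b/, /d/ → /g/, giving /bgeneg/.
The consonants /b/, /g/ cannot be parsed into a legal (C)V(N) syllable (only a nasal (/m/, /n/, or /ŋ/) is licensed in coda position; onsets are limited to one consonant).
Epenthesis after each stranded consonant: /b/ → /be/, /g/ → /ge/.

begenege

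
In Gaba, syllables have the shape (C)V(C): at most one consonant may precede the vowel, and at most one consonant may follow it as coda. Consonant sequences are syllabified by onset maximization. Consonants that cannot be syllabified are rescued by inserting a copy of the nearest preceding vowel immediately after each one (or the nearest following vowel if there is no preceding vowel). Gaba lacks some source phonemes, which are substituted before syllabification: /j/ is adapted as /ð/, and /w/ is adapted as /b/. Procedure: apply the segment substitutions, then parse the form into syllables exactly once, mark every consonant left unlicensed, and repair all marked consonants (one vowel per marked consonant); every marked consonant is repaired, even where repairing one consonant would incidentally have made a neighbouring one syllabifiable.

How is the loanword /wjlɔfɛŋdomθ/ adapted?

bɔðɔlɔfɛŋdomθo

Substitution: /w/ → /b/, /j/ → /ð/, giving /bðlɔfɛŋdomθ/.
The consonants /b/, /ð/, /θ/ cannot be parsed into a legal (C)V(C) syllable (at most one coda consonant is licensed; onsets are limited to one consonant).
Inserting the epenthetic vowel yields /b/ → /bɔ/, /ð/ → /ðɔ/, /θ/ → /θo/.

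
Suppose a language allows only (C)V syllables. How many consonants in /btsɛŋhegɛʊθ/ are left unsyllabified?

4

Syllabifying with onset maximization leaves /b/, /t/, /ŋ/, /θ/ stranded (no codas are permitted; onsets are limited to one consonant).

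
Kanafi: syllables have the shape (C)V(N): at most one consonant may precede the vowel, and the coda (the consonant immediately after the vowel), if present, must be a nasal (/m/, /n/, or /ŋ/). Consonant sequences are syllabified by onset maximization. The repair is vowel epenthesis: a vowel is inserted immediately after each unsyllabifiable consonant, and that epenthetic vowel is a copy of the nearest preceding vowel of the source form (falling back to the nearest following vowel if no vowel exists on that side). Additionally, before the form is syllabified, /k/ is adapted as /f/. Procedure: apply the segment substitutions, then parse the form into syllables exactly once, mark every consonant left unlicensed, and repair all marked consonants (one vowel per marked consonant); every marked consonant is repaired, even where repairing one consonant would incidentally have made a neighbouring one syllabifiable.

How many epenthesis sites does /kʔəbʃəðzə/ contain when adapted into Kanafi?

3

After substitution the input is /fʔəbʃəðzə/.
The unsyllabifiable consonants are /f/, /b/, /ð/; each receives one epenthetic vowel.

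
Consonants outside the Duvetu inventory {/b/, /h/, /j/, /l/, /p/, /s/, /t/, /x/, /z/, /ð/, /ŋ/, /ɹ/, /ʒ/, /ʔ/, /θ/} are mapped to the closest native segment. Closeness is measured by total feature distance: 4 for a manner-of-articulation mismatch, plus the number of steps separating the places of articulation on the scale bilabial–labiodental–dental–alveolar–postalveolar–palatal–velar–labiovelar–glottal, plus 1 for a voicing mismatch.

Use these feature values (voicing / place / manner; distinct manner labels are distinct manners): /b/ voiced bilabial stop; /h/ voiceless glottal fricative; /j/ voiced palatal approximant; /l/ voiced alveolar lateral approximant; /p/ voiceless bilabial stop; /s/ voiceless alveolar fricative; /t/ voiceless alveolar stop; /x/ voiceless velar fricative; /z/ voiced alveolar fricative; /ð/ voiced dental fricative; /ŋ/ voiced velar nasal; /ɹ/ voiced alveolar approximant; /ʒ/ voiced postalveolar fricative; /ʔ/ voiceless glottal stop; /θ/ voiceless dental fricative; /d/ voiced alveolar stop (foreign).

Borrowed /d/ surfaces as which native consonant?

t

/t/ is closest: same manner (stop), place distance 0 (alveolar→alveolar), voicing differs (+1); total 1. Next closest is /b/ at distance 3.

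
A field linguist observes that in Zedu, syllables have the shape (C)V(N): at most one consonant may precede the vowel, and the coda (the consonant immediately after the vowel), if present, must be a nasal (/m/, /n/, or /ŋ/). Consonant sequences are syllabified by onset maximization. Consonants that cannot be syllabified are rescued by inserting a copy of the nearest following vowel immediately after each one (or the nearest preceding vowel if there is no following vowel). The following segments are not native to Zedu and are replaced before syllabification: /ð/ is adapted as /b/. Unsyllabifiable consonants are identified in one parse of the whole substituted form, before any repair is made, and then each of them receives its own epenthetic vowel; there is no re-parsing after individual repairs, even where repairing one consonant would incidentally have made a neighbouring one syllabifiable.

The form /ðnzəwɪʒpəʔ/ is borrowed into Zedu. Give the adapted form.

bənəzəwɪʒəpəʔə

Substitution: /ð/ → /b/, giving /bnzəwɪʒpəʔ/.
Under (C)V(N), the unsyllabifiable consonants are /b/, /n/, /ʒ/, /ʔ/ (only a nasal (/m/, /n/, or /ŋ/) is licensed in coda position; onsets are limited to one consonant).
Inserting the epenthetic vowel yields /b/ → /bə/, /n/ → /nə/, /ʒ/ → /ʒə/, /ʔ/ → /ʔə/.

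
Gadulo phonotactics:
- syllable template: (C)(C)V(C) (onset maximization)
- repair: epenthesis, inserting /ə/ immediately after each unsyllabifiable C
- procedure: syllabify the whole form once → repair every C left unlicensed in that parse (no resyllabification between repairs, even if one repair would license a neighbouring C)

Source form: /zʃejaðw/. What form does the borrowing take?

zʃejaðwə

Under (C)(C)V(C), the unsyllabifiable consonants are /w/ (at most one coda consonant is licensed; onsets may contain at most 2 consonants).
Inserting the epenthetic vowel yields /w/ → /wə/.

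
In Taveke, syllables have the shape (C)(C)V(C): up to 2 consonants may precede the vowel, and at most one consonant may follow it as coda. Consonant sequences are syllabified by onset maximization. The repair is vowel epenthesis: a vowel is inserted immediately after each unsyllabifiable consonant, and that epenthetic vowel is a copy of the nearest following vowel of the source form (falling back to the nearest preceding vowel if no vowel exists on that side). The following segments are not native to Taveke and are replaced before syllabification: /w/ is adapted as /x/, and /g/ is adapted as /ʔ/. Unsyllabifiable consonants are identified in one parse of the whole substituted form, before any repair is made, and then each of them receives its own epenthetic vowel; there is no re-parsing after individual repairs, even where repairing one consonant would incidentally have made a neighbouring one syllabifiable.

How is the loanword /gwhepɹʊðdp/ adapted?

Substitution: /g/ → /ʔ/, /w/ → /x/, giving /ʔxhepɹʊðdp/.
Syllabifying with onset maximization leaves /ʔ/, /d/, /p/ stranded (at most one coda consonant is licensed; onsets may contain at most 2 consonants).
Inserting the epenthetic vowel yields /ʔ/ → /ʔe/, /d/ → /dʊ/, /p/ → /pʊ/.

ʔexhepɹʊðdʊpʊ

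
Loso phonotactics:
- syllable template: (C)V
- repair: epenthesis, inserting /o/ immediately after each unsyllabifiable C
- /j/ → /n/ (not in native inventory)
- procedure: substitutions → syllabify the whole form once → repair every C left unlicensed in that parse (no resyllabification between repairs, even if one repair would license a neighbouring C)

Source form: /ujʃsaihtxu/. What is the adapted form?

Substitution: /j/ → /n/, giving /unʃsaihtxu/.
The consonants /n/, /ʃ/, /h/, /t/ cannot be parsed into a legal (C)V syllable (no codas are permitted; onsets are limited to one consonant).
Inserting the epenthetic vowel yields /n/ → /no/, /ʃ/ → /ʃo/, /h/ → /ho/, /t/ → /to/.

unoʃosaihotoxu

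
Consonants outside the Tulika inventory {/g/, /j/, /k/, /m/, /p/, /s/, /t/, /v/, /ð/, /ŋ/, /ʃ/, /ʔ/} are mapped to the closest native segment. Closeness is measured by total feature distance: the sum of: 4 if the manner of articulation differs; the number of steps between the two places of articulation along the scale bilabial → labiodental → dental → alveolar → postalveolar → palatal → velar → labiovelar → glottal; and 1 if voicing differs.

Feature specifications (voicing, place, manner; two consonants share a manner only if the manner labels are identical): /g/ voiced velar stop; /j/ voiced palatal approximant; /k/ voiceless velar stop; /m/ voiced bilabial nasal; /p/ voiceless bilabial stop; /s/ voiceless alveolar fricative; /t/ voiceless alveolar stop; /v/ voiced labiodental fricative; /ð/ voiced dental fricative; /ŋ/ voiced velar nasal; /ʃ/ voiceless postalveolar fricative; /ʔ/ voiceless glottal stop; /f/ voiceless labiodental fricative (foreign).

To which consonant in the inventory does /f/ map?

v

/v/ is closest: same manner (fricative), place distance 0 (labiodental→labiodental), voicing differs (+1); total 1. Next closest is /s/ at distance 2.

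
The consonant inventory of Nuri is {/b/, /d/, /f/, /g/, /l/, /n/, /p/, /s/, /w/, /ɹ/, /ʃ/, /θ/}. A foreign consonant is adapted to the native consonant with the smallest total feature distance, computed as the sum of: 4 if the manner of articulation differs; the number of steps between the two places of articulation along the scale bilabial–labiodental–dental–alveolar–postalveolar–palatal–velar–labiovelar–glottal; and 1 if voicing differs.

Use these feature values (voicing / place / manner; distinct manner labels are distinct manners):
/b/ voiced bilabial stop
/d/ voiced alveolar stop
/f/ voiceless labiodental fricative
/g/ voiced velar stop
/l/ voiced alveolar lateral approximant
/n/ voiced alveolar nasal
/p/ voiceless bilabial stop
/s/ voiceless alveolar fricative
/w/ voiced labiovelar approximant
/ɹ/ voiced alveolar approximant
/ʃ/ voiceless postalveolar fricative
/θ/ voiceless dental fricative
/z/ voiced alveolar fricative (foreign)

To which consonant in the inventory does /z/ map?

/s/ is closest: same manner (fricative), place distance 0 (alveolar→alveolar), voicing differs (+1); total 1. Next closest is /ʃ/ at distance 2.

s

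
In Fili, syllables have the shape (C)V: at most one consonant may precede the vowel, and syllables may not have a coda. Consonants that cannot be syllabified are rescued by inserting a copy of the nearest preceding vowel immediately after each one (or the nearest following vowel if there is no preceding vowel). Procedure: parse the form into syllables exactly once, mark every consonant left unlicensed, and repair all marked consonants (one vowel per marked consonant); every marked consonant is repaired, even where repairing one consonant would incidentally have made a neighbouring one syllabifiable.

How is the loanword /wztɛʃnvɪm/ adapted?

wɛzɛtɛʃɛnɛvɪmɪ

The consonants /w/, /z/, /ʃ/, /n/, /m/ cannot be parsed into a legal (C)V syllable (no codas are permitted; onsets are limited to one consonant).
Epenthesis after each stranded consonant: /w/ → /wɛ/, /z/ → /zɛ/, /ʃ/ → /ʃɛ/, /n/ → /nɛ/, /m/ → /mɪ/.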